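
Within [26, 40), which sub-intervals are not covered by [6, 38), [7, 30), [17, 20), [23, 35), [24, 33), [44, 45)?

After merging, the occupied span is [6, 38), [44, 45).
Complement within [26, 40): [38, 40).

[38, 40)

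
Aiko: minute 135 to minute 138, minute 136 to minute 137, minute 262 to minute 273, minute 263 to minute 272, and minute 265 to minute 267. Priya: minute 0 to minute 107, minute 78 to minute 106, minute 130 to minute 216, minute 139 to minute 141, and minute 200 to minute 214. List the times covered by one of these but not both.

minute 0 to minute 107, minute 130 to minute 135, minute 138 to minute 216, minute 262 to minute 273

A, merged: minute 135 to minute 138, minute 262 to minute 273.
B, merged: minute 0 to minute 107, minute 130 to minute 216.
A \ B = minute 262 to minute 273.
B \ A = minute 0 to minute 107, minute 130 to minute 135, minute 138 to minute 216.
Union of the two gives the symmetric difference.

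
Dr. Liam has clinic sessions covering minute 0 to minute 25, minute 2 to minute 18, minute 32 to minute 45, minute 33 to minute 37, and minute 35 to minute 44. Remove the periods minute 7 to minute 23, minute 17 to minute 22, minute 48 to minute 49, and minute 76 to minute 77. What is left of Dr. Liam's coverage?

minute 0 to minute 7, minute 23 to minute 25, minute 32 to minute 45

Merge the first list: minute 0 to minute 25, minute 32 to minute 45.
Merge the second list: minute 7 to minute 23, minute 48 to minute 49, minute 76 to minute 77.
minute 0 to minute 25 with B removed leaves minute 0 to minute 7, minute 23 to minute 25.
minute 32 to minute 45 is untouched.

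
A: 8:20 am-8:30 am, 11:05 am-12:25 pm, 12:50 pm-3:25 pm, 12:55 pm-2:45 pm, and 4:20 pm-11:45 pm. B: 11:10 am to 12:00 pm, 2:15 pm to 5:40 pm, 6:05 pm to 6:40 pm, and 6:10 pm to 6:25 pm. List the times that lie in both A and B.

A, merged: 8:20 am–8:30 am, 11:05 am–12:25 pm, 12:50 pm–3:25 pm, 4:20 pm–11:45 pm.
B, merged: 11:10 am–12:00 pm, 2:15 pm–5:40 pm, 6:05 pm–6:40 pm.
8:20 am–8:30 am: no overlap with the second set.
11:05 am–12:25 pm meets the second set on 11:10 am–12:00 pm.
12:50 pm–3:25 pm meets the second set on 2:15 pm–3:25 pm.
4:20 pm–11:45 pm meets the second set on 4:20 pm–5:40 pm, 6:05 pm–6:40 pm.

11:10 am–12:00 pm, 2:15 pm–3:25 pm, 4:20 pm–5:40 pm, 6:05 pm–6:40 pm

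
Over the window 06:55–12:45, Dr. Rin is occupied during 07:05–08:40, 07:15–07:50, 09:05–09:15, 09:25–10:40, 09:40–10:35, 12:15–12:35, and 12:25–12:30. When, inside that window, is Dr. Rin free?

After merging, the occupied span is 07:05–08:40, 09:05–09:15, 09:25–10:40, 12:15–12:35.
Gaps within 06:55–12:45: 06:55–07:05, 08:40–09:05, 09:15–09:25, 10:40–12:15, 12:35–12:45.

06:55–07:05, 08:40–09:05, 09:15–09:25, 10:40–12:15, 12:35–12:45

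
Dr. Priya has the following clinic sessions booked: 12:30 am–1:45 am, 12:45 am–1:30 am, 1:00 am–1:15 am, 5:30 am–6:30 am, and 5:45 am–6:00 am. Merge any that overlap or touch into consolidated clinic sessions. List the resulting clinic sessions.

12:30 am–1:45 am, 5:30 am–6:30 am

12:45 am–1:30 am overlaps/touches 12:30 am–1:45 am → extend to 12:30 am–1:45 am.
1:00 am–1:15 am overlaps/touches 12:30 am–1:45 am → extend to 12:30 am–1:45 am.
5:30 am–6:30 am is disjoint → start new block.
5:45 am–6:00 am overlaps/touches 5:30 am–6:30 am → extend to 5:30 am–6:30 am.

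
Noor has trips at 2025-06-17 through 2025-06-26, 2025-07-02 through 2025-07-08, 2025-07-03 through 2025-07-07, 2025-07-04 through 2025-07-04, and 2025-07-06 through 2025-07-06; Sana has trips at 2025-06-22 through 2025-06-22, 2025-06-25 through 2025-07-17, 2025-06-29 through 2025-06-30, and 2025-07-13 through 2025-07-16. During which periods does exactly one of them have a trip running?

First set merges to 2025-06-17 through 2025-06-26, 2025-07-02 through 2025-07-08.
Second set merges to 2025-06-22 through 2025-06-22, 2025-06-25 through 2025-07-17.
Only in the first: 2025-06-17 through 2025-06-21, 2025-06-23 through 2025-06-24.
Only in the second: 2025-06-27 through 2025-07-01, 2025-07-09 through 2025-07-17.
Together these are the periods covered by exactly one.

2025-06-17 through 2025-06-21, 2025-06-23 through 2025-06-24, 2025-06-27 through 2025-07-01, 2025-07-09 through 2025-07-17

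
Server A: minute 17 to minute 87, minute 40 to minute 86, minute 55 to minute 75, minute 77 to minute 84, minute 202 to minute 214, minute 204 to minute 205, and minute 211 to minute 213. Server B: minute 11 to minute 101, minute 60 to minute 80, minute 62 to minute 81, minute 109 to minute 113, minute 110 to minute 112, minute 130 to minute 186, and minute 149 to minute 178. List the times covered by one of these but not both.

minute 11 to minute 17, minute 87 to minute 101, minute 109 to minute 113, minute 130 to minute 186, minute 202 to minute 214

Merge the first list: minute 17 to minute 87, minute 202 to minute 214.
Merge the second list: minute 11 to minute 101, minute 109 to minute 113, minute 130 to minute 186.
A but not B: minute 202 to minute 214.
B but not A: minute 11 to minute 17, minute 87 to minute 101, minute 109 to minute 113, minute 130 to minute 186.
Combining gives A △ B.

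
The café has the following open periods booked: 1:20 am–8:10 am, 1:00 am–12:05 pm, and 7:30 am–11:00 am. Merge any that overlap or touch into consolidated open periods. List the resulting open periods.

Sort by start: 1:00 am-12:05 pm, 1:20 am-8:10 am, 7:30 am-11:00 am.
1:20 am-8:10 am overlaps/touches 1:00 am-12:05 pm → extend to 1:00 am-12:05 pm.
7:30 am-11:00 am overlaps/touches 1:00 am-12:05 pm → extend to 1:00 am-12:05 pm.

1:00 am-12:05 pm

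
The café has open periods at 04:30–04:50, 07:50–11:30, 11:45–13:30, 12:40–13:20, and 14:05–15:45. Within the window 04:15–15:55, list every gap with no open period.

After merging, the occupied span is 04:30–04:50, 07:50–11:30, 11:45–13:30, 14:05–15:45.
Uncovered inside 04:15–15:55: 04:15–04:30, 04:50–07:50, 11:30–11:45, 13:30–14:05, 15:45–15:55.

04:15–04:30, 04:50–07:50, 11:30–11:45, 13:30–14:05, 15:45–15:55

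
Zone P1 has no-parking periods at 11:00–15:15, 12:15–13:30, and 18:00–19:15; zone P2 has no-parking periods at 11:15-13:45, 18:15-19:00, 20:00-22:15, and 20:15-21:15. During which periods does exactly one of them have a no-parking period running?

Merge the first list: 11:00-15:15, 18:00-19:15.
Merge the second list: 11:15-13:45, 18:15-19:00, 20:00-22:15.
A \ B = 11:00-11:15, 13:45-15:15, 18:00-18:15, 19:00-19:15.
B \ A = 20:00-22:15.
Union of the two gives the symmetric difference.

11:00-11:15, 13:45-15:15, 18:00-18:15, 19:00-19:15, 20:00-22:15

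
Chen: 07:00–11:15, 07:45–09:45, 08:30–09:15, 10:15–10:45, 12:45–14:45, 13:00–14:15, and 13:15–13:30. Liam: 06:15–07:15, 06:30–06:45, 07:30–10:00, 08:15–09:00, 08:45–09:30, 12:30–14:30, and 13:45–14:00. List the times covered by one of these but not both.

06:15–07:00, 07:15–07:30, 10:00–11:15, 12:30–12:45, 14:30–14:45

Merge the first list: 07:00–11:15, 12:45–14:45.
Merge the second list: 06:15–07:15, 07:30–10:00, 12:30–14:30.
A \ B = 07:15–07:30, 10:00–11:15, 14:30–14:45.
B \ A = 06:15–07:00, 12:30–12:45.
Union of the two gives the symmetric difference.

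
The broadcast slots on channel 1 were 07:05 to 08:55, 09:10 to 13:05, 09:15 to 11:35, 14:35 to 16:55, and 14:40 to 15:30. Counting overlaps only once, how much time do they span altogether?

8 h 5 min

Merged: 07:05–08:55, 09:10–13:05, 14:35–16:55.
Lengths: 1 h 50 min + 3 h 55 min + 2 h 20 min = 8 h 5 min.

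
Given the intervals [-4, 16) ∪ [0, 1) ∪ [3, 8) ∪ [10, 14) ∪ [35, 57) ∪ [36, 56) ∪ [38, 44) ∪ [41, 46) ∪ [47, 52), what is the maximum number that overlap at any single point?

Sweep endpoints in order; track running count of active intervals.
Peak of 4 reached at 41.

4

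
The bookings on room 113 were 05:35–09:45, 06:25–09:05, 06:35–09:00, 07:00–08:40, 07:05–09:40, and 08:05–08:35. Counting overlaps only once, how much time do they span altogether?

4 h 10 min

Merged: 05:35–09:45.
Length: 4 h 10 min.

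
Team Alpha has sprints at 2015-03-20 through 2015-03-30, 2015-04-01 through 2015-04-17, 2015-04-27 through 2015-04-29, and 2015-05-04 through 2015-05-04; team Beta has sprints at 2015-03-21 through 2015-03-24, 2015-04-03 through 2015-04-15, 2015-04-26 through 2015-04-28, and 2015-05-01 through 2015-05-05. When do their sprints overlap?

2015-03-20 through 2015-03-30 overlaps B on 2015-03-21 through 2015-03-24.
2015-04-01 through 2015-04-17 overlaps B on 2015-04-03 through 2015-04-15.
2015-04-27 through 2015-04-29 overlaps B on 2015-04-27 through 2015-04-28.
2015-05-04 through 2015-05-04 overlaps B on 2015-05-04 through 2015-05-04.

2015-03-21 through 2015-03-24, 2015-04-03 through 2015-04-15, 2015-04-27 through 2015-04-28, 2015-05-04 through 2015-05-04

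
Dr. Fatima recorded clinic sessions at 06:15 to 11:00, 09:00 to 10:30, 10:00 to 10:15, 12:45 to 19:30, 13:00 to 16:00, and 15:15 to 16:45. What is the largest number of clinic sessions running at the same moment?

Walk the sorted start/end points keeping a running depth.
The depth first hits 3 at 10:00.

3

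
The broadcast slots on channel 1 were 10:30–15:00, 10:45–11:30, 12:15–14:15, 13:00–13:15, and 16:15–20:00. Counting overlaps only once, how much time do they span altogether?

Merged: 10:30-15:00, 16:15-20:00.
Lengths: 4 h 30 min + 3 h 45 min = 8 h 15 min.

8 h 15 min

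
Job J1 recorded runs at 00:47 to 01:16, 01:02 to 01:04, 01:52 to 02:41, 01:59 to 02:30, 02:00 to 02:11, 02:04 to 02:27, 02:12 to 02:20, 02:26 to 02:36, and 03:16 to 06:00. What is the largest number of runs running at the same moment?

Sweep endpoints in order; track running count of active intervals.
Peak of 4 reached at 02:04.

4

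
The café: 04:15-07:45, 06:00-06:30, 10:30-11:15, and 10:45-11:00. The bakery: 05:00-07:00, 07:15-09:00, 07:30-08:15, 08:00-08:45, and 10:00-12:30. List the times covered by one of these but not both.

04:15-05:00, 07:00-07:15, 07:45-09:00, 10:00-10:30, 11:15-12:30

A, merged: 04:15-07:45, 10:30-11:15.
B, merged: 05:00-07:00, 07:15-09:00, 10:00-12:30.
Only in the first: 04:15-05:00, 07:00-07:15.
Only in the second: 07:45-09:00, 10:00-10:30, 11:15-12:30.
Together these are the periods covered by exactly one.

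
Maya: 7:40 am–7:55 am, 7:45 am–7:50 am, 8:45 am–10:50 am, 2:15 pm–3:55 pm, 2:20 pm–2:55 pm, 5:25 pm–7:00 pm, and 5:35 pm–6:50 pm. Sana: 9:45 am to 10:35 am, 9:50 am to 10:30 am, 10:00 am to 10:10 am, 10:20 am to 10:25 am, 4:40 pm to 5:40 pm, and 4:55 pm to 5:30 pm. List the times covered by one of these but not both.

7:40 am-7:55 am, 8:45 am-9:45 am, 10:35 am-10:50 am, 2:15 pm-3:55 pm, 4:40 pm-5:25 pm, 5:40 pm-7:00 pm

First set merges to 7:40 am-7:55 am, 8:45 am-10:50 am, 2:15 pm-3:55 pm, 5:25 pm-7:00 pm.
Second set merges to 9:45 am-10:35 am, 4:40 pm-5:40 pm.
A \ B = 7:40 am-7:55 am, 8:45 am-9:45 am, 10:35 am-10:50 am, 2:15 pm-3:55 pm, 5:40 pm-7:00 pm.
B \ A = 4:40 pm-5:25 pm.
Union of the two gives the symmetric difference.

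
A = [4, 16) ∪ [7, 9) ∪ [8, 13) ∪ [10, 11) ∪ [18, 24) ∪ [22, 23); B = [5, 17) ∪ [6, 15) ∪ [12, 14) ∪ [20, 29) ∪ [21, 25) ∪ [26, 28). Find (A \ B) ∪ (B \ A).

[4, 5) ∪ [16, 17) ∪ [18, 20) ∪ [24, 29)

Merge the first list: [4, 16), [18, 24).
Merge the second list: [5, 17), [20, 29).
A but not B: [4, 5), [18, 20).
B but not A: [16, 17), [24, 29).
Combining gives A △ B.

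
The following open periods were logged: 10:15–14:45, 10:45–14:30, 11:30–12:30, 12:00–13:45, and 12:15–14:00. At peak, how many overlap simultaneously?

5

Walk the sorted start/end points keeping a running depth.
The depth first hits 5 at 12:15.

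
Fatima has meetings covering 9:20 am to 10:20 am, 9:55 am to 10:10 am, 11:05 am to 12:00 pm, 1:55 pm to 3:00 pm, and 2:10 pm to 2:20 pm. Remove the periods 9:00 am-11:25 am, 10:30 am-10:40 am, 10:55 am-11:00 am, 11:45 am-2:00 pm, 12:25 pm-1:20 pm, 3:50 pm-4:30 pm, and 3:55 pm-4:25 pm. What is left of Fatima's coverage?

11:25 am–11:45 am, 2:00 pm–3:00 pm

Merge the first list: 9:20 am–10:20 am, 11:05 am–12:00 pm, 1:55 pm–3:00 pm.
Merge the second list: 9:00 am–11:25 am, 11:45 am–2:00 pm, 3:50 pm–4:30 pm.
9:20 am–10:20 am lies entirely inside B → drops out.
11:05 am–12:00 pm with B removed leaves 11:25 am–11:45 am.
1:55 pm–3:00 pm with B removed leaves 2:00 pm–3:00 pm.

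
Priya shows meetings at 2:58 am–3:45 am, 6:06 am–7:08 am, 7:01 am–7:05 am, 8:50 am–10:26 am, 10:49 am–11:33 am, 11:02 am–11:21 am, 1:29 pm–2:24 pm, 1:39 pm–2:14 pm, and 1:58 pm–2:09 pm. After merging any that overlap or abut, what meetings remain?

2:58 am–3:45 am, 6:06 am–7:08 am, 8:50 am–10:26 am, 10:49 am–11:33 am, 1:29 pm–2:24 pm

6:06 am–7:08 am is disjoint → start new block.
7:01 am–7:05 am overlaps/touches 6:06 am–7:08 am → extend to 6:06 am–7:08 am.
8:50 am–10:26 am is disjoint → start new block.
10:49 am–11:33 am is disjoint → start new block.
11:02 am–11:21 am overlaps/touches 10:49 am–11:33 am → extend to 10:49 am–11:33 am.
1:29 pm–2:24 pm is disjoint → start new block.
1:39 pm–2:14 pm overlaps/touches 1:29 pm–2:24 pm → extend to 1:29 pm–2:24 pm.
1:58 pm–2:09 pm overlaps/touches 1:29 pm–2:24 pm → extend to 1:29 pm–2:24 pm.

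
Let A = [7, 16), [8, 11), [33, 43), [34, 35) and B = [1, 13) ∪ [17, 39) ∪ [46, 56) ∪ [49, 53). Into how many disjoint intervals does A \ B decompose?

2

First set merges to [7, 16), [33, 43).
Second set merges to [1, 13), [17, 39), [46, 56).
A \ B = [13, 16), [39, 43).
That is 2 disjoint pieces.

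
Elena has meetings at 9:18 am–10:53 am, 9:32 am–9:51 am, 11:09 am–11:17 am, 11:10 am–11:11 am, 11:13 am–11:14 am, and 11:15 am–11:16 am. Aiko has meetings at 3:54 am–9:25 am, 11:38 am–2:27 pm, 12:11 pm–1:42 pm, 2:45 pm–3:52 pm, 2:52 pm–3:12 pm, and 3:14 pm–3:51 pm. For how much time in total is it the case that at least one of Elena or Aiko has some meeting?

Merge the first list: 9:18 am–10:53 am, 11:09 am–11:17 am.
Merge the second list: 3:54 am–9:25 am, 11:38 am–2:27 pm, 2:45 pm–3:52 pm.
A ∪ B = 3:54 am–10:53 am, 11:09 am–11:17 am, 11:38 am–2:27 pm, 2:45 pm–3:52 pm.
Total: 6 h 59 min + 8 min + 2 h 49 min + 1 h 7 min = 11 h 3 min.

11 h 3 min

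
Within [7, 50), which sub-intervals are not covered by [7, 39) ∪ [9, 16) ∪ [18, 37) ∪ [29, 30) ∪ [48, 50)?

After merging, the occupied span is [7, 39), [48, 50).
Uncovered inside [7, 50): [39, 48).

[39, 48)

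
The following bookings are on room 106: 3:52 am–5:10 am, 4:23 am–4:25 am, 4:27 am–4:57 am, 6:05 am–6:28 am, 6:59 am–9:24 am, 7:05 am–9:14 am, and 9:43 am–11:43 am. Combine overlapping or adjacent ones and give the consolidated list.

3:52 am-5:10 am, 6:05 am-6:28 am, 6:59 am-9:24 am, 9:43 am-11:43 am

4:23 am-4:25 am overlaps/touches 3:52 am-5:10 am → extend to 3:52 am-5:10 am.
4:27 am-4:57 am overlaps/touches 3:52 am-5:10 am → extend to 3:52 am-5:10 am.
6:05 am-6:28 am is disjoint → start new block.
6:59 am-9:24 am is disjoint → start new block.
7:05 am-9:14 am overlaps/touches 6:59 am-9:24 am → extend to 6:59 am-9:24 am.
9:43 am-11:43 am is disjoint → start new block.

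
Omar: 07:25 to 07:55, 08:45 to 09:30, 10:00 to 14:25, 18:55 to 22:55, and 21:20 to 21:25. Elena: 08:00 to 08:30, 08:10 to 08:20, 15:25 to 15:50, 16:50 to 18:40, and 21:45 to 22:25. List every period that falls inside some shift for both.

First set merges to 07:25-07:55, 08:45-09:30, 10:00-14:25, 18:55-22:55.
Second set merges to 08:00-08:30, 15:25-15:50, 16:50-18:40, 21:45-22:25.
07:25-07:55 meets no B interval.
08:45-09:30 meets no B interval.
10:00-14:25 meets no B interval.
18:55-22:55 ∩ B → 21:45-22:25.

21:45-22:25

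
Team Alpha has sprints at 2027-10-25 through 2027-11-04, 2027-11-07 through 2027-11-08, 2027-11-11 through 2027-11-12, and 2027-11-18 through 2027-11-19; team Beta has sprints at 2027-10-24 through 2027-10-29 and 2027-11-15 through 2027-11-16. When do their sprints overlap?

2027-10-25 through 2027-10-29

2027-10-25 through 2027-11-04 meets the second set on 2027-10-25 through 2027-10-29.
2027-11-07 through 2027-11-08: no overlap with the second set.
2027-11-11 through 2027-11-12: no overlap with the second set.
2027-11-18 through 2027-11-19: no overlap with the second set.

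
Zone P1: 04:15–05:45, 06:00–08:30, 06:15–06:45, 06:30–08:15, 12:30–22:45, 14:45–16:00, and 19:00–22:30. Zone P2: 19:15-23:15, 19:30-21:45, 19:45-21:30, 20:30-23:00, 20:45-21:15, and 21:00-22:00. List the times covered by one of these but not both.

04:15–05:45, 06:00–08:30, 12:30–19:15, 22:45–23:15

Merge the first list: 04:15–05:45, 06:00–08:30, 12:30–22:45.
Merge the second list: 19:15–23:15.
A \ B = 04:15–05:45, 06:00–08:30, 12:30–19:15.
B \ A = 22:45–23:15.
Union of the two gives the symmetric difference.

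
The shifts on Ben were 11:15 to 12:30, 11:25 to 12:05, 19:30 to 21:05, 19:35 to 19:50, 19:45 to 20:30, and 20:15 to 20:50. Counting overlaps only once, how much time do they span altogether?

Merged: 11:15–12:30, 19:30–21:05.
Lengths: 1 h 15 min + 1 h 35 min = 2 h 50 min.

2 h 50 min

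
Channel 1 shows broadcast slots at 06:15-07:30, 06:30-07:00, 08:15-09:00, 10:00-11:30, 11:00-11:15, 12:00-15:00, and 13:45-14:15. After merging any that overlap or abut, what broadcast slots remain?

06:15–07:30, 08:15–09:00, 10:00–11:30, 12:00–15:00

06:30–07:00 overlaps/touches 06:15–07:30 → extend to 06:15–07:30.
08:15–09:00 is disjoint → start new block.
10:00–11:30 is disjoint → start new block.
11:00–11:15 overlaps/touches 10:00–11:30 → extend to 10:00–11:30.
12:00–15:00 is disjoint → start new block.
13:45–14:15 overlaps/touches 12:00–15:00 → extend to 12:00–15:00.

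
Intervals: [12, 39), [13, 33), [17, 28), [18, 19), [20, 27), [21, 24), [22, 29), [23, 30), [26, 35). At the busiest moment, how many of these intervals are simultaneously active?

7

At 23, 7 of the intervals are simultaneously active.
No point has more.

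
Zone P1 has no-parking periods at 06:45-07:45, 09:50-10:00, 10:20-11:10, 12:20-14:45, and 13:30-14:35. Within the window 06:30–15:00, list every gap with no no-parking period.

06:30–06:45, 07:45–09:50, 10:00–10:20, 11:10–12:20, 14:45–15:00

The merged coverage is 06:45–07:45, 09:50–10:00, 10:20–11:10, 12:20–14:45.
Gaps within 06:30–15:00: 06:30–06:45, 07:45–09:50, 10:00–10:20, 11:10–12:20, 14:45–15:00.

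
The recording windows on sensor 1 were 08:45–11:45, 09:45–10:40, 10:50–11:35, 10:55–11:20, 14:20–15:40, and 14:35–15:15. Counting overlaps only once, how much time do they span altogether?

Merged: 08:45–11:45, 14:20–15:40.
Lengths: 3 h + 1 h 20 min = 4 h 20 min.

4 h 20 min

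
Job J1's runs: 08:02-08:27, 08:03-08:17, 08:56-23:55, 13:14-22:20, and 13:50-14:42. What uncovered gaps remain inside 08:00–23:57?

08:00–08:02, 08:27–08:56, 23:55–23:57

Covered (merged): 08:02–08:27, 08:56–23:55.
Gaps within 08:00–23:57: 08:00–08:02, 08:27–08:56, 23:55–23:57.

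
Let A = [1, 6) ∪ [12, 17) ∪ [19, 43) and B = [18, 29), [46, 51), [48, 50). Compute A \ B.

Second set merges to [18, 29), [46, 51).
[1, 6) is untouched.
[12, 17) is untouched.
[19, 43) with B removed leaves [29, 43).

[1, 6) ∪ [12, 17) ∪ [29, 43)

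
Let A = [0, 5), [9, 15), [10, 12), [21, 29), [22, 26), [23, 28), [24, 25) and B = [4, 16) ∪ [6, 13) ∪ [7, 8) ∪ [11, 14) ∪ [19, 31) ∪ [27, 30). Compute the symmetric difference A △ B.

[0, 4) ∪ [5, 9) ∪ [15, 16) ∪ [19, 21) ∪ [29, 31)

Merge the first list: [0, 5), [9, 15), [21, 29).
Merge the second list: [4, 16), [19, 31).
Only in the first: [0, 4).
Only in the second: [5, 9), [15, 16), [19, 21), [29, 31).
Together these are the periods covered by exactly one.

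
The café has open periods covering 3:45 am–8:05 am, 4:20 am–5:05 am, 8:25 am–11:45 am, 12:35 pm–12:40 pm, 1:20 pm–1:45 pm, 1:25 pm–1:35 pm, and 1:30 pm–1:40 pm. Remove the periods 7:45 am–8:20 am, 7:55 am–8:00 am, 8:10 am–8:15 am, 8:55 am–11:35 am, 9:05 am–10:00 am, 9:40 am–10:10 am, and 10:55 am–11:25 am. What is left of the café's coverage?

First set merges to 3:45 am–8:05 am, 8:25 am–11:45 am, 12:35 pm–12:40 pm, 1:20 pm–1:45 pm.
Second set merges to 7:45 am–8:20 am, 8:55 am–11:35 am.
3:45 am–8:05 am minus B → 3:45 am–7:45 am.
8:25 am–11:45 am minus B → 8:25 am–8:55 am, 11:35 am–11:45 am.
12:35 pm–12:40 pm: no B overlap → unchanged.
1:20 pm–1:45 pm: no B overlap → unchanged.

3:45 am–7:45 am, 8:25 am–8:55 am, 11:35 am–11:45 am, 12:35 pm–12:40 pm, 1:20 pm–1:45 pm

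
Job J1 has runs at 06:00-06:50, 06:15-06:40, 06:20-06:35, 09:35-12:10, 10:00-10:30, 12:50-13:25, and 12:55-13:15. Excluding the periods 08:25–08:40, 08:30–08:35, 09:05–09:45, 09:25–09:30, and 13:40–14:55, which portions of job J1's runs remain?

06:00-06:50, 09:45-12:10, 12:50-13:25

First set merges to 06:00-06:50, 09:35-12:10, 12:50-13:25.
Second set merges to 08:25-08:40, 09:05-09:45, 13:40-14:55.
06:00-06:50 is untouched.
09:35-12:10 with B removed leaves 09:45-12:10.
12:50-13:25 is untouched.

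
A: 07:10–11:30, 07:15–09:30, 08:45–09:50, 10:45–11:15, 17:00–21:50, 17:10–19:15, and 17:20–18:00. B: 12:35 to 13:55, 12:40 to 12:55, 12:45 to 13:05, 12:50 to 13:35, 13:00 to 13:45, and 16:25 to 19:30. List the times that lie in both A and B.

A, merged: 07:10–11:30, 17:00–21:50.
B, merged: 12:35–13:55, 16:25–19:30.
07:10–11:30 falls entirely outside B.
17:00–21:50 overlaps B on 17:00–19:30.

17:00–19:30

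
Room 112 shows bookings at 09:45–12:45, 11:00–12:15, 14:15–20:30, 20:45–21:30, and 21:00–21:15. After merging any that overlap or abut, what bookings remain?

11:00-12:15 overlaps/touches 09:45-12:45 → extend to 09:45-12:45.
14:15-20:30 is disjoint → start new block.
20:45-21:30 is disjoint → start new block.
21:00-21:15 overlaps/touches 20:45-21:30 → extend to 20:45-21:30.

09:45-12:45, 14:15-20:30, 20:45-21:30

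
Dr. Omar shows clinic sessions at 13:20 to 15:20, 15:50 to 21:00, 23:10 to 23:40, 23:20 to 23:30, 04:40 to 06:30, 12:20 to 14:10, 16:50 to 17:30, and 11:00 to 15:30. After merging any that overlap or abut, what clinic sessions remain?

04:40-06:30, 11:00-15:30, 15:50-21:00, 23:10-23:40

Sort by start: 04:40-06:30, 11:00-15:30, 12:20-14:10, 13:20-15:20, 15:50-21:00, 16:50-17:30, 23:10-23:40, 23:20-23:30.
11:00-15:30 is disjoint → start new block.
12:20-14:10 overlaps/touches 11:00-15:30 → extend to 11:00-15:30.
13:20-15:20 overlaps/touches 11:00-15:30 → extend to 11:00-15:30.
15:50-21:00 is disjoint → start new block.
16:50-17:30 overlaps/touches 15:50-21:00 → extend to 15:50-21:00.
23:10-23:40 is disjoint → start new block.
23:20-23:30 overlaps/touches 23:10-23:40 → extend to 23:10-23:40.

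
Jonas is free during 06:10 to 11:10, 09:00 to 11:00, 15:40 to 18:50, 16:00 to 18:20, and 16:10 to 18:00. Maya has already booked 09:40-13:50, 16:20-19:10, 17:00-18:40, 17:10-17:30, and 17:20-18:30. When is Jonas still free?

06:10–09:40, 15:40–16:20

A, merged: 06:10–11:10, 15:40–18:50.
B, merged: 09:40–13:50, 16:20–19:10.
06:10–11:10 with B removed leaves 06:10–09:40.
15:40–18:50 with B removed leaves 15:40–16:20.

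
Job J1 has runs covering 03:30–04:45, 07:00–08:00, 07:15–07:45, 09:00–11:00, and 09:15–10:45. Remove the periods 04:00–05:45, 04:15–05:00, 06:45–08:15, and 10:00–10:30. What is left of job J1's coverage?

First set merges to 03:30-04:45, 07:00-08:00, 09:00-11:00.
Second set merges to 04:00-05:45, 06:45-08:15, 10:00-10:30.
03:30-04:45 with B removed leaves 03:30-04:00.
07:00-08:00 lies entirely inside B → drops out.
09:00-11:00 with B removed leaves 09:00-10:00, 10:30-11:00.

03:30-04:00, 09:00-10:00, 10:30-11:00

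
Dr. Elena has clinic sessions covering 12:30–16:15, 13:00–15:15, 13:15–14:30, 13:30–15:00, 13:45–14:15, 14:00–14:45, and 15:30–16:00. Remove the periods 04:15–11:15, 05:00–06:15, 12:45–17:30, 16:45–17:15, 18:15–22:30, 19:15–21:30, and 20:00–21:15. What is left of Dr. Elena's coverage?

First set merges to 12:30–16:15.
Second set merges to 04:15–11:15, 12:45–17:30, 18:15–22:30.
12:30–16:15 \ B = 12:30–12:45.

12:30–12:45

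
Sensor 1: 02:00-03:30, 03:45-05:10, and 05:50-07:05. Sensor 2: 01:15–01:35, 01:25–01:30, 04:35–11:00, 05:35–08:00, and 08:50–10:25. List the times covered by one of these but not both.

01:15–01:35, 02:00–03:30, 03:45–04:35, 05:10–05:50, 07:05–11:00

B, merged: 01:15–01:35, 04:35–11:00.
A but not B: 02:00–03:30, 03:45–04:35.
B but not A: 01:15–01:35, 05:10–05:50, 07:05–11:00.
Combining gives A △ B.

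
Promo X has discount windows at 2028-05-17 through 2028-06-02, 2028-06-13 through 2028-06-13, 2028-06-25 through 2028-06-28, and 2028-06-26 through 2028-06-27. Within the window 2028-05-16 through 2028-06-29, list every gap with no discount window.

2028-05-16 through 2028-05-16, 2028-06-03 through 2028-06-12, 2028-06-14 through 2028-06-24, 2028-06-29 through 2028-06-29

Covered (merged): 2028-05-17 through 2028-06-02, 2028-06-13 through 2028-06-13, 2028-06-25 through 2028-06-28.
Uncovered inside 2028-05-16 through 2028-06-29: 2028-05-16 through 2028-05-16, 2028-06-03 through 2028-06-12, 2028-06-14 through 2028-06-24, 2028-06-29 through 2028-06-29.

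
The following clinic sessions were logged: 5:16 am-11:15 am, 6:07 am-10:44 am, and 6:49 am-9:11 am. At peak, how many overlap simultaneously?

At 6:49 am, 3 of the intervals are simultaneously active.
No point has more.

3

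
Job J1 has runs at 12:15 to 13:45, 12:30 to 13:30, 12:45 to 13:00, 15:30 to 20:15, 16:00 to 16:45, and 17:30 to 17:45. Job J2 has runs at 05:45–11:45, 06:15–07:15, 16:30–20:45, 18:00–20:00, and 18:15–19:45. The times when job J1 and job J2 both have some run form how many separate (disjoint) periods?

Merge the first list: 12:15–13:45, 15:30–20:15.
Merge the second list: 05:45–11:45, 16:30–20:45.
A ∩ B = 16:30–20:15.
That is 1 disjoint piece.

1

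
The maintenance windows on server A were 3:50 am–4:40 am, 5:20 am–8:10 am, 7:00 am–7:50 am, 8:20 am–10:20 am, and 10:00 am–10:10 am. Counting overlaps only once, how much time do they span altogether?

5 h 40 min

Merged: 3:50 am–4:40 am, 5:20 am–8:10 am, 8:20 am–10:20 am.
Lengths: 50 min + 2 h 50 min + 2 h = 5 h 40 min.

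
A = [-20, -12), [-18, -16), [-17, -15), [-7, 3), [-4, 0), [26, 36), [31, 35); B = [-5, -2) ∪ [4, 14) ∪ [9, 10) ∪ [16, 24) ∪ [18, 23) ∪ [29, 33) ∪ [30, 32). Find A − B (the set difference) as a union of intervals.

A, merged: [-20, -12), [-7, 3), [26, 36).
B, merged: [-5, -2), [4, 14), [16, 24), [29, 33).
[-20, -12): no B overlap → unchanged.
[-7, 3) minus B → [-7, -5), [-2, 3).
[26, 36) minus B → [26, 29), [33, 36).

[-20, -12) ∪ [-7, -5) ∪ [-2, 3) ∪ [26, 29) ∪ [33, 36)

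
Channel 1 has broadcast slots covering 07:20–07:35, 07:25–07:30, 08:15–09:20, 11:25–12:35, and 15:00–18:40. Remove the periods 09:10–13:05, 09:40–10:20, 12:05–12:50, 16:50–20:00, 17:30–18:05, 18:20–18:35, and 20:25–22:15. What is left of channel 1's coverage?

07:20–07:35, 08:15–09:10, 15:00–16:50

A, merged: 07:20–07:35, 08:15–09:20, 11:25–12:35, 15:00–18:40.
B, merged: 09:10–13:05, 16:50–20:00, 20:25–22:15.
07:20–07:35 is untouched.
08:15–09:20 with B removed leaves 08:15–09:10.
11:25–12:35 lies entirely inside B → drops out.
15:00–18:40 with B removed leaves 15:00–16:50.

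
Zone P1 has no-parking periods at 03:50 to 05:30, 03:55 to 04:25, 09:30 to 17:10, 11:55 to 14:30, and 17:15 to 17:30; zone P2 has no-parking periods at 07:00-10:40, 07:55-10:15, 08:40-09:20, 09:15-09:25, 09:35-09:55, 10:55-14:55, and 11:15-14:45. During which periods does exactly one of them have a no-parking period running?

Merge the first list: 03:50–05:30, 09:30–17:10, 17:15–17:30.
Merge the second list: 07:00–10:40, 10:55–14:55.
A \ B = 03:50–05:30, 10:40–10:55, 14:55–17:10, 17:15–17:30.
B \ A = 07:00–09:30.
Union of the two gives the symmetric difference.

03:50–05:30, 07:00–09:30, 10:40–10:55, 14:55–17:10, 17:15–17:30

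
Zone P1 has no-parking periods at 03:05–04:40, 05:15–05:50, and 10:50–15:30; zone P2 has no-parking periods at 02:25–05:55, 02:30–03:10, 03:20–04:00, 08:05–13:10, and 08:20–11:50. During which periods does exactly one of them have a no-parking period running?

02:25–03:05, 04:40–05:15, 05:50–05:55, 08:05–10:50, 13:10–15:30

B, merged: 02:25–05:55, 08:05–13:10.
Only in the first: 13:10–15:30.
Only in the second: 02:25–03:05, 04:40–05:15, 05:50–05:55, 08:05–10:50.
Together these are the periods covered by exactly one.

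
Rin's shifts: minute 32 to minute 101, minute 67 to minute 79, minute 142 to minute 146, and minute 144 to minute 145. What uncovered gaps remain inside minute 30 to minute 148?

The merged coverage is minute 32 to minute 101, minute 142 to minute 146.
Complement within minute 30 to minute 148: minute 30 to minute 32, minute 101 to minute 142, minute 146 to minute 148.

minute 30 to minute 32, minute 101 to minute 142, minute 146 to minute 148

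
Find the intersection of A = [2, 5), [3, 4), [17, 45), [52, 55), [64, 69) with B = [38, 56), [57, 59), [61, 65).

[38, 45) ∪ [52, 55) ∪ [64, 65)

A, merged: [2, 5), [17, 45), [52, 55), [64, 69).
[2, 5): no overlap with the second set.
[17, 45) meets the second set on [38, 45).
[52, 55) meets the second set on [52, 55).
[64, 69) meets the second set on [64, 65).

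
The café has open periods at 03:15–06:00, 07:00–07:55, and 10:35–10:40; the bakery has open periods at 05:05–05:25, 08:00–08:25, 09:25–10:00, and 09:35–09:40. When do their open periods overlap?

05:05–05:25

B, merged: 05:05–05:25, 08:00–08:25, 09:25–10:00.
03:15–06:00 overlaps B on 05:05–05:25.
07:00–07:55 falls entirely outside B.
10:35–10:40 falls entirely outside B.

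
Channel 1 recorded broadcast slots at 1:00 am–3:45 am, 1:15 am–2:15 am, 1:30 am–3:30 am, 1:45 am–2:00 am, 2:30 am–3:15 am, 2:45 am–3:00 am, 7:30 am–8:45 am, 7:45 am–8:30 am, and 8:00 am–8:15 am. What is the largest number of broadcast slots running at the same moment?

4

Walk the sorted start/end points keeping a running depth.
The depth first hits 4 at 1:45 am.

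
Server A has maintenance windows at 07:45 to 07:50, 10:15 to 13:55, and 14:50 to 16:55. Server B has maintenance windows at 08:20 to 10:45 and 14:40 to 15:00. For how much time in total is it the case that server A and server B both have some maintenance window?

A ∩ B = 10:15-10:45, 14:50-15:00.
Total: 30 min + 10 min = 40 min.

40 min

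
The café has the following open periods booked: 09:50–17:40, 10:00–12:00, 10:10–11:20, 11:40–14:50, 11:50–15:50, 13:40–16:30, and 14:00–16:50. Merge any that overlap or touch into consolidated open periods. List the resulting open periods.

09:50–17:40

10:00–12:00 overlaps/touches 09:50–17:40 → extend to 09:50–17:40.
10:10–11:20 overlaps/touches 09:50–17:40 → extend to 09:50–17:40.
11:40–14:50 overlaps/touches 09:50–17:40 → extend to 09:50–17:40.
11:50–15:50 overlaps/touches 09:50–17:40 → extend to 09:50–17:40.
13:40–16:30 overlaps/touches 09:50–17:40 → extend to 09:50–17:40.
14:00–16:50 overlaps/touches 09:50–17:40 → extend to 09:50–17:40.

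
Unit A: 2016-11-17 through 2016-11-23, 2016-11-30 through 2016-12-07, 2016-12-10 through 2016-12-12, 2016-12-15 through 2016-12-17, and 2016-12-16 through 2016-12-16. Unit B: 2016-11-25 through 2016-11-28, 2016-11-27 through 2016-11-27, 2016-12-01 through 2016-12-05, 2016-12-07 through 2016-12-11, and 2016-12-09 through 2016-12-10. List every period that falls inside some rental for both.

First set merges to 2016-11-17 through 2016-11-23, 2016-11-30 through 2016-12-07, 2016-12-10 through 2016-12-12, 2016-12-15 through 2016-12-17.
Second set merges to 2016-11-25 through 2016-11-28, 2016-12-01 through 2016-12-05, 2016-12-07 through 2016-12-11.
2016-11-17 through 2016-11-23: no overlap with the second set.
2016-11-30 through 2016-12-07 meets the second set on 2016-12-01 through 2016-12-05, 2016-12-07 through 2016-12-07.
2016-12-10 through 2016-12-12 meets the second set on 2016-12-10 through 2016-12-11.
2016-12-15 through 2016-12-17: no overlap with the second set.

2016-12-01 through 2016-12-05, 2016-12-07 through 2016-12-07, 2016-12-10 through 2016-12-11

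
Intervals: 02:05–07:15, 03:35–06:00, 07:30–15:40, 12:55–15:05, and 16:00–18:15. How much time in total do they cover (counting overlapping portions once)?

15 h 35 min

Merged: 02:05–07:15, 07:30–15:40, 16:00–18:15.
Lengths: 5 h 10 min + 8 h 10 min + 2 h 15 min = 15 h 35 min.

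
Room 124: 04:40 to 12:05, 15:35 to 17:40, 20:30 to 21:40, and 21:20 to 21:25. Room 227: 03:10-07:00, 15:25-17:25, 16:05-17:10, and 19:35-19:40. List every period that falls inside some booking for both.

04:40-07:00, 15:35-17:25

Merge the first list: 04:40-12:05, 15:35-17:40, 20:30-21:40.
Merge the second list: 03:10-07:00, 15:25-17:25, 19:35-19:40.
04:40-12:05 overlaps B on 04:40-07:00.
15:35-17:40 overlaps B on 15:35-17:25.
20:30-21:40 falls entirely outside B.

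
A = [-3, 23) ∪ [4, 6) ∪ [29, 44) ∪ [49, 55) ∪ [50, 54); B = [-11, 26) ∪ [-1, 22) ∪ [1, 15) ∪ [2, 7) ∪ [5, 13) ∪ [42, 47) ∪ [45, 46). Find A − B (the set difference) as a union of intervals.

First set merges to [-3, 23), [29, 44), [49, 55).
Second set merges to [-11, 26), [42, 47).
[-3, 23): fully covered by B → removed.
[29, 44) minus B → [29, 42).
[49, 55): no B overlap → unchanged.

[29, 42) ∪ [49, 55)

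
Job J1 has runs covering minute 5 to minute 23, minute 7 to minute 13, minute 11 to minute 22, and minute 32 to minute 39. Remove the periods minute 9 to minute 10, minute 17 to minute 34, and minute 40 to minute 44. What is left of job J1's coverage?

minute 5 to minute 9, minute 10 to minute 17, minute 34 to minute 39

A, merged: minute 5 to minute 23, minute 32 to minute 39.
minute 5 to minute 23 with B removed leaves minute 5 to minute 9, minute 10 to minute 17.
minute 32 to minute 39 with B removed leaves minute 34 to minute 39.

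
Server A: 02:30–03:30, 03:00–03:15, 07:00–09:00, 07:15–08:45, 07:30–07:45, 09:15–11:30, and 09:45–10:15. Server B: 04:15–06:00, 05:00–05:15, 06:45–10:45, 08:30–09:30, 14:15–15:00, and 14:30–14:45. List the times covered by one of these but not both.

02:30-03:30, 04:15-06:00, 06:45-07:00, 09:00-09:15, 10:45-11:30, 14:15-15:00

First set merges to 02:30-03:30, 07:00-09:00, 09:15-11:30.
Second set merges to 04:15-06:00, 06:45-10:45, 14:15-15:00.
A but not B: 02:30-03:30, 10:45-11:30.
B but not A: 04:15-06:00, 06:45-07:00, 09:00-09:15, 14:15-15:00.
Combining gives A △ B.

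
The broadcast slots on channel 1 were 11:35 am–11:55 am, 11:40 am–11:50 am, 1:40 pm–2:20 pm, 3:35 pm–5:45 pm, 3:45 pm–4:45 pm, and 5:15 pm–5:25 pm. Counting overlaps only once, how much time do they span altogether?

3 h 10 min

Merged: 11:35 am-11:55 am, 1:40 pm-2:20 pm, 3:35 pm-5:45 pm.
Lengths: 20 min + 40 min + 2 h 10 min = 3 h 10 min.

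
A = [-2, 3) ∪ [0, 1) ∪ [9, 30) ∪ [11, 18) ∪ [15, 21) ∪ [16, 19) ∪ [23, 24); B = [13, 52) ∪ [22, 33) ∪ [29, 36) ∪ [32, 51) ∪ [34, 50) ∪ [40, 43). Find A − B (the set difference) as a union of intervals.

A, merged: [-2, 3), [9, 30).
B, merged: [13, 52).
[-2, 3): no B overlap → unchanged.
[9, 30) minus B → [9, 13).

[-2, 3) ∪ [9, 13)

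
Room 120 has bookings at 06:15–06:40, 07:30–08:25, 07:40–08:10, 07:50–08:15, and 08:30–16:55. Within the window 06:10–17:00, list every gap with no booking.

Covered (merged): 06:15–06:40, 07:30–08:25, 08:30–16:55.
Gaps within 06:10–17:00: 06:10–06:15, 06:40–07:30, 08:25–08:30, 16:55–17:00.

06:10–06:15, 06:40–07:30, 08:25–08:30, 16:55–17:00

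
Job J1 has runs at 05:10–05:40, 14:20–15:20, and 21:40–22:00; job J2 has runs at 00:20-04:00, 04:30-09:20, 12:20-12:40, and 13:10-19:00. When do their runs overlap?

05:10-05:40, 14:20-15:20

05:10-05:40 overlaps B on 05:10-05:40.
14:20-15:20 overlaps B on 14:20-15:20.
21:40-22:00 falls entirely outside B.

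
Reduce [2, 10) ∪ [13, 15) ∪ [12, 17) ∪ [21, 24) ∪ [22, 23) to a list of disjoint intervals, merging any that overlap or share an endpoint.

[2, 10) ∪ [12, 17) ∪ [21, 24)

Sort by start: [2, 10), [12, 17), [13, 15), [21, 24), [22, 23).
[12, 17) is disjoint → start new block.
[13, 15) overlaps/touches [12, 17) → extend to [12, 17).
[21, 24) is disjoint → start new block.
[22, 23) overlaps/touches [21, 24) → extend to [21, 24).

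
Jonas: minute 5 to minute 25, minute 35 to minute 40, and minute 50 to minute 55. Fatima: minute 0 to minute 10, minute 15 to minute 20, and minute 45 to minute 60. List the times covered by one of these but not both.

A \ B = minute 10 to minute 15, minute 20 to minute 25, minute 35 to minute 40.
B \ A = minute 0 to minute 5, minute 45 to minute 50, minute 55 to minute 60.
Union of the two gives the symmetric difference.

minute 0 to minute 5, minute 10 to minute 15, minute 20 to minute 25, minute 35 to minute 40, minute 45 to minute 50, minute 55 to minute 60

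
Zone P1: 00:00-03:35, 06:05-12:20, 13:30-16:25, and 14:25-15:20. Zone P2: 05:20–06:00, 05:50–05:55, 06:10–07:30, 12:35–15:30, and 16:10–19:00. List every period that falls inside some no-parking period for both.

A, merged: 00:00–03:35, 06:05–12:20, 13:30–16:25.
B, merged: 05:20–06:00, 06:10–07:30, 12:35–15:30, 16:10–19:00.
00:00–03:35: no overlap with the second set.
06:05–12:20 meets the second set on 06:10–07:30.
13:30–16:25 meets the second set on 13:30–15:30, 16:10–16:25.

06:10–07:30, 13:30–15:30, 16:10–16:25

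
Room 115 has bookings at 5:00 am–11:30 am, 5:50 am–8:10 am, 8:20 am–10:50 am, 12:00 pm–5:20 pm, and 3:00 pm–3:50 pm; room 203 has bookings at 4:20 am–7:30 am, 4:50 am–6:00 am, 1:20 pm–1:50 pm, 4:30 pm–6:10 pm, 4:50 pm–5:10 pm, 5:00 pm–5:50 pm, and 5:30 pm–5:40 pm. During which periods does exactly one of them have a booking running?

First set merges to 5:00 am–11:30 am, 12:00 pm–5:20 pm.
Second set merges to 4:20 am–7:30 am, 1:20 pm–1:50 pm, 4:30 pm–6:10 pm.
A \ B = 7:30 am–11:30 am, 12:00 pm–1:20 pm, 1:50 pm–4:30 pm.
B \ A = 4:20 am–5:00 am, 5:20 pm–6:10 pm.
Union of the two gives the symmetric difference.

4:20 am–5:00 am, 7:30 am–11:30 am, 12:00 pm–1:20 pm, 1:50 pm–4:30 pm, 5:20 pm–6:10 pm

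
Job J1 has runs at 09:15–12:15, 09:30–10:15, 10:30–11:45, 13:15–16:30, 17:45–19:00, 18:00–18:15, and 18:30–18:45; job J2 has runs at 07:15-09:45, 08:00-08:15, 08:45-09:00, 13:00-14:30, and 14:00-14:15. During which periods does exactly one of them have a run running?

07:15-09:15, 09:45-12:15, 13:00-13:15, 14:30-16:30, 17:45-19:00

Merge the first list: 09:15-12:15, 13:15-16:30, 17:45-19:00.
Merge the second list: 07:15-09:45, 13:00-14:30.
A but not B: 09:45-12:15, 14:30-16:30, 17:45-19:00.
B but not A: 07:15-09:15, 13:00-13:15.
Combining gives A △ B.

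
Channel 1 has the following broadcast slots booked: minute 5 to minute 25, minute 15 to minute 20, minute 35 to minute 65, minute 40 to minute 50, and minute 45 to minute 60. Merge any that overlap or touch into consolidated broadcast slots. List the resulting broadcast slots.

minute 5 to minute 25, minute 35 to minute 65

minute 15 to minute 20 overlaps/touches minute 5 to minute 25 → extend to minute 5 to minute 25.
minute 35 to minute 65 is disjoint → start new block.
minute 40 to minute 50 overlaps/touches minute 35 to minute 65 → extend to minute 35 to minute 65.
minute 45 to minute 60 overlaps/touches minute 35 to minute 65 → extend to minute 35 to minute 65.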